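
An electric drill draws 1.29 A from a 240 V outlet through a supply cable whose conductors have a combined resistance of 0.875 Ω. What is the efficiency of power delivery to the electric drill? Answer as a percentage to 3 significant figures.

The supply cable carries the full 1.29 A.
P_line = I² R_line = (1.290)² × 0.875 = 1.456 W
P_source = V I = 240 × 1.290 = 309.6 W; P_load = 308.1 W
η = P_load / P_source = 308.1 / 309.6 = 0.9953

99.5 %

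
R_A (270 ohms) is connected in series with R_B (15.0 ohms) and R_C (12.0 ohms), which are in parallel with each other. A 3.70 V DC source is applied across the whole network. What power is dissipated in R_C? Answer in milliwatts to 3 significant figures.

0.662 mW

Replace R_B and R_C with their parallel equivalent so the circuit becomes R_A in series with R_p.
R_p = (15.0×12.0)/(15.0+12.0) = 6.667 Ω
R_total = 270 + 6.667 = 276.7 Ω
I = V / R_total = 3.70 / 276.7 = 0.01337 A
Voltage across the parallel pair: V_p = I × R_p = 0.01337 × 6.667 = 0.08916 V
R_C sees V_p directly, so P = V_p² / R_C.
P_R_C = (0.08916)² / 12.0 = 0.0006624 W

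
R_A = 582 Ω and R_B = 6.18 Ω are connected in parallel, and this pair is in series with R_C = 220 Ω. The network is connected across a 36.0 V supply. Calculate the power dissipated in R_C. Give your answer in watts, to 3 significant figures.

5.58 W

Reduce the parallel combination to a single R_p; the circuit then becomes R_p in series with the remaining resistor.
R_p = (582×6.18)/(582+6.18) = 6.115 Ω
R_total = R_p + 220 = 6.115 + 220 = 226.1 Ω
I = V / R_total = 36.0 / 226.1 = 0.1592 A
R_C is the series element, so its power is I²R.
P_R_C = (0.1592)² × 220 = 5.577 W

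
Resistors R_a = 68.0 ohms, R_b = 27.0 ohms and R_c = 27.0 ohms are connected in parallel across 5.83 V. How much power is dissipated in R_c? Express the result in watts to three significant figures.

Every branch has 5.83 V across it, so for R_c the power is simply V²/R.
P_R_c = V² / R_c = (5.83)² / 27.0 Ω = 1.259 W

1.26 W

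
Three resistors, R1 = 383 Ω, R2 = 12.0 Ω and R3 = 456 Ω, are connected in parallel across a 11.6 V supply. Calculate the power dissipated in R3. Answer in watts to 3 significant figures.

The supply voltage appears across each parallel branch — just use P = V²/R3.
P_R3 = V² / R3 = (11.6)² / 456 Ω = 0.2951 W

0.295 W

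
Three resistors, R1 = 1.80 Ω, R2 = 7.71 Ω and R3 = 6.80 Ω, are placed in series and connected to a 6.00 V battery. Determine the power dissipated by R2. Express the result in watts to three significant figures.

Every series element carries the same I. Get I from the total resistance, then P = I² × R2.
R_total = 1.80 + 7.71 + 6.80 = 16.31 Ω
I = V / R_total = 6.00 / 16.31 = 0.3679 A
P_R2 = I² × R2 = (0.3679)² × 7.71 = 1.043 W

1.04 W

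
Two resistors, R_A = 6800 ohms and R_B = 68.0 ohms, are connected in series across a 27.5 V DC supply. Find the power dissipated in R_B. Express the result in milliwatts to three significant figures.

1.09 mW

The current is common to all series resistors; compute it, then apply P = I²R for the target.
R_total = 6800 + 68.0 = 6868 Ω
I = V / R_total = 27.5 / 6868 = 0.004004 A
P_R_B = I² × R_B = (0.004004)² × 68.0 = 0.001090 W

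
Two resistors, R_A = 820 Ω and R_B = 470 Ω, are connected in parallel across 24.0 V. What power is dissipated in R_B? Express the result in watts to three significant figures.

The supply voltage appears across each parallel branch — just use P = V²/R_B.
P_R_B = V² / R_B = (24.0)² / 470 Ω = 1.226 W

1.23 W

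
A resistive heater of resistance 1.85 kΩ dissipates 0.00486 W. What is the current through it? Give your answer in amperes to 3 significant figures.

0.00162 A

The two known quantities fix the third via I = √(P / R).
I = √(0.00486 / 1850) = 0.001621 A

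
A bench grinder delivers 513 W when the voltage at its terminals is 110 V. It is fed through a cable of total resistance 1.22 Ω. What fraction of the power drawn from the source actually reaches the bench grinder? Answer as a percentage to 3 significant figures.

95.1 %

I = P / V = 513 / 110 = 4.664 A through the cable.
P_line = I² R_line = (4.664)² × 1.22 = 26.53 W
P_source = P_load + P_line = 513.0 + 26.53 = 539.5 W
η = P_load / P_source = 513.0 / 539.5 = 0.9508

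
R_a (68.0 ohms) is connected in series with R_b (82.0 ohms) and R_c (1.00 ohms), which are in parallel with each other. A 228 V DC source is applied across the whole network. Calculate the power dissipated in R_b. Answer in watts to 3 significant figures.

Reduce the parallel pair to R_p first; the network is then a simple series string.
R_p = (82.0×1.00)/(82.0+1.00) = 0.9880 Ω
R_total = 68.0 + 0.9880 = 68.99 Ω
I = V / R_total = 228 / 68.99 = 3.305 A
Voltage across the parallel pair: V_p = I × R_p = 3.305 × 0.9880 = 3.265 V
R_b sees V_p directly, so P = V_p² / R_b.
P_R_b = (3.265)² / 82.0 = 0.1300 W

0.130 W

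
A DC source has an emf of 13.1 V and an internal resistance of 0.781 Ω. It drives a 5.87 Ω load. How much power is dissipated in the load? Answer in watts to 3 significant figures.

The internal resistance and the load are in series, so the same I flows through both; get I from ε/(r+R), then I²R for the load.
I = ε / (r + R) = 13.1 / (0.781 + 5.87) = 1.970 A
P_load = I² R = (1.970)² × 5.87 = 22.77 W

22.8 W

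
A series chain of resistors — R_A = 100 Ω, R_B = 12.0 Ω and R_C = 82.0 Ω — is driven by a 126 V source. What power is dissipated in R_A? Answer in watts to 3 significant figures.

42.2 W

The current is common to all series resistors; compute it, then apply P = I²R for the target.
R_total = 100 + 12.0 + 82.0 = 194.0 Ω
I = V / R_total = 126 / 194.0 = 0.6495 A
P_R_A = I² × R_A = (0.6495)² × 100 = 42.18 W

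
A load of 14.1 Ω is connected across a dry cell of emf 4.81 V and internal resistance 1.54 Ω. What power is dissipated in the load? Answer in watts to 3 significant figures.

1.33 W

Load and internal resistance form a series loop — compute the loop current, then the load power via I²R.
I = ε / (r + R) = 4.81 / (1.54 + 14.1) = 0.3075 A
P_load = I² R = (0.3075)² × 14.1 = 1.334 W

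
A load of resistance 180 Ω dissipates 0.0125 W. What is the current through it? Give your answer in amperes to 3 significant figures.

Rearranging the power relation for the two known quantities gives I = √(P / R).
I = √(0.0125 / 180) = 0.008333 A

0.00833 A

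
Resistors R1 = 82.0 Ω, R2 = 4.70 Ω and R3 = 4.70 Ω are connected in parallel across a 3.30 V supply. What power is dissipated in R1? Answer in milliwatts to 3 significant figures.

Every branch has 3.30 V across it, so for R1 the power is simply V²/R.
P_R1 = V² / R1 = (3.30)² / 82.0 Ω = 0.1328 W

133 mW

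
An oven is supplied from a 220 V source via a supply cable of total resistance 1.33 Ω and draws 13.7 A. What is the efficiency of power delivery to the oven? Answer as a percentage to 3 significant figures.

The supply cable carries the full 13.7 A.
P_line = I² R_line = (13.70)² × 1.33 = 249.6 W
P_source = V I = 220 × 13.70 = 3014 W; P_load = 2764 W
η = P_load / P_source = 2764 / 3014 = 0.9172

91.7 %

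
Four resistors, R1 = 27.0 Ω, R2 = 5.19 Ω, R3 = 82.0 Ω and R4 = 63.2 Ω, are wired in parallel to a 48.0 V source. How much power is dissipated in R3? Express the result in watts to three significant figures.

28.1 W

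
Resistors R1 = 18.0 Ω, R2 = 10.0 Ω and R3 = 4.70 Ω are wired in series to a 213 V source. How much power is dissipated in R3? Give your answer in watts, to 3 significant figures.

In a series string the same current flows through every resistor — find that current, then P = I²R for the one we want.
R_total = 18.0 + 10.0 + 4.70 = 32.70 Ω
I = V / R_total = 213 / 32.70 = 6.514 A
P_R3 = I² × R3 = (6.514)² × 4.70 = 199.4 W

199 W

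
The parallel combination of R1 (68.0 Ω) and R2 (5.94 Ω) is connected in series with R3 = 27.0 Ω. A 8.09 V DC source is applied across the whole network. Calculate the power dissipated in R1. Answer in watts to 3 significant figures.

0.0273 W

Combine R1 and R2 into their parallel equivalent first, reducing the network to two series resistors.
R_p = (68.0×5.94)/(68.0+5.94) = 5.463 Ω
R_total = R_p + 27.0 = 5.463 + 27.0 = 32.46 Ω
I = V / R_total = 8.09 / 32.46 = 0.2492 A
Voltage across the parallel pair: V_p = I × R_p = 0.2492 × 5.463 = 1.361 V
R1 sits across V_p; its power is V_p²/R.
P_R1 = (1.361)² / 68.0 = 0.02726 W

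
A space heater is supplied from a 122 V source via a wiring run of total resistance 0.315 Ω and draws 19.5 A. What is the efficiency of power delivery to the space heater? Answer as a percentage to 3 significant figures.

The wiring run carries the full 19.5 A.
P_line = I² R_line = (19.50)² × 0.315 = 119.8 W
P_source = V I = 122 × 19.50 = 2379 W; P_load = 2259 W
η = P_load / P_source = 2259 / 2379 = 0.9497

95.0 %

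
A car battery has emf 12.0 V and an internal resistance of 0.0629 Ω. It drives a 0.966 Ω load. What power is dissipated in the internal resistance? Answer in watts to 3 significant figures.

The source's internal resistance is just another series element carrying I; its dissipation is I²r.
I = ε / (r + R) = 12.0 / (0.0629 + 0.966) = 11.66 A
P_int = I² r = (11.66)² × 0.0629 = 8.556 W

8.56 W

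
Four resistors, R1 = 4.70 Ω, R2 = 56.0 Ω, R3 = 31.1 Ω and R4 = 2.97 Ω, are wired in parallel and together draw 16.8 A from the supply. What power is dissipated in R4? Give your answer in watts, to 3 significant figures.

264 W

We need the common branch voltage; get it from I_total × R_eq, then P = V²/R for the branch.
1/R_eq = 1/4.70 + 1/56.0 + 1/31.1 + 1/2.97 ⇒ R_eq = 1.668 Ω
V = I_total × R_eq = 16.80 × 1.668 = 28.02 V
P_R4 = V² / R4 = (28.02)² / 2.97 = 264.4 W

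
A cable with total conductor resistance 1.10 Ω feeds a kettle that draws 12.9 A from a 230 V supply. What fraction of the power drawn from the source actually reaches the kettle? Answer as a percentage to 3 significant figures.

The cable carries the full 12.9 A.
P_line = I² R_line = (12.90)² × 1.10 = 183.1 W
P_source = V I = 230 × 12.90 = 2967 W; P_load = 2784 W
η = P_load / P_source = 2784 / 2967 = 0.9383

93.8 %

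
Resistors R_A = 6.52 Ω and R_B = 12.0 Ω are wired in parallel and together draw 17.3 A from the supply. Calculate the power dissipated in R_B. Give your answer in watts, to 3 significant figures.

445 W

The branches share the same voltage, but only the total current is given — find V from the equivalent resistance first.
1/R_eq = 1/6.52 + 1/12.0 ⇒ R_eq = 4.225 Ω
V = I_total × R_eq = 17.30 × 4.225 = 73.09 V
P_R_B = V² / R_B = (73.09)² / 12.0 = 445.1 W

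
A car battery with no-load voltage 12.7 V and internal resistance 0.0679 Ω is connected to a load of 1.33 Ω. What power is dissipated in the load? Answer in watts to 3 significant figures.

The internal resistance and the load are in series, so the same I flows through both; get I from ε/(r+R), then I²R for the load.
I = ε / (r + R) = 12.7 / (0.0679 + 1.33) = 9.085 A
P_load = I² R = (9.085)² × 1.33 = 109.8 W

110 W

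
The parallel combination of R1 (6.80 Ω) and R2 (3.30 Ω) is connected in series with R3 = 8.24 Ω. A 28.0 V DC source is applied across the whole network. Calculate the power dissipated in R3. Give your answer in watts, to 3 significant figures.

Reduce the parallel combination to a single R_p; the circuit then becomes R_p in series with the remaining resistor.
R_p = (6.80×3.30)/(6.80+3.30) = 2.222 Ω
R_total = R_p + 8.24 = 2.222 + 8.24 = 10.46 Ω
I = V / R_total = 28.0 / 10.46 = 2.676 A
R3 carries the full series current, so P = I²R.
P_R3 = (2.676)² × 8.24 = 59.02 W

59.0 W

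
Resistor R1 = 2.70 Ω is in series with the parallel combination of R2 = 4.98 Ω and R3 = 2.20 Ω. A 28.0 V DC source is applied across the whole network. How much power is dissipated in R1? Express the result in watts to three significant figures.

First combine the parallel branches into one equivalent R_p, then R1 + R_p is a series pair.
R_p = (4.98×2.20)/(4.98+2.20) = 1.526 Ω
R_total = 2.70 + 1.526 = 4.226 Ω
I = V / R_total = 28.0 / 4.226 = 6.626 A
The full supply current passes through R1: P = I²R.
P_R1 = (6.626)² × 2.70 = 118.5 W

119 W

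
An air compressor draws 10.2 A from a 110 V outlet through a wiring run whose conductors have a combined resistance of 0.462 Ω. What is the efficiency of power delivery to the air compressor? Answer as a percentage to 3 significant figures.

The wiring run carries the full 10.2 A.
P_line = I² R_line = (10.20)² × 0.462 = 48.07 W
P_source = V I = 110 × 10.20 = 1122 W; P_load = 1074 W
η = P_load / P_source = 1074 / 1122 = 0.9572

95.7 %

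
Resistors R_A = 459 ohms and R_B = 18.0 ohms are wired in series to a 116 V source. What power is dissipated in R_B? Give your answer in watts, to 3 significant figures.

Since the resistors are in series they all carry the loop current I = V/R_total; the power in any one is I²R.
R_total = 459 + 18.0 = 477.0 Ω
I = V / R_total = 116 / 477.0 = 0.2432 A
P_R_B = I² × R_B = (0.2432)² × 18.0 = 1.065 W

1.06 W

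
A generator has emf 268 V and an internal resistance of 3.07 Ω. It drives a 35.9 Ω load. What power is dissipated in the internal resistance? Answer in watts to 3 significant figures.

The source's internal resistance is just another series element carrying I; its dissipation is I²r.
I = ε / (r + R) = 268 / (3.07 + 35.9) = 6.877 A
P_int = I² r = (6.877)² × 3.07 = 145.2 W

145 W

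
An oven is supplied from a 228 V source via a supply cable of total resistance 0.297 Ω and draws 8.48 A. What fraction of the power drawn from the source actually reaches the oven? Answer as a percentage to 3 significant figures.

The supply cable carries the full 8.48 A.
P_line = I² R_line = (8.480)² × 0.297 = 21.36 W
P_source = V I = 228 × 8.480 = 1933 W; P_load = 1912 W
η = P_load / P_source = 1912 / 1933 = 0.9890

98.9 %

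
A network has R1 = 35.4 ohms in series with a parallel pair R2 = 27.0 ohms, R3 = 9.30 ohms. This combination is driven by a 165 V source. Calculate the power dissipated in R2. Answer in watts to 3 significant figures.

26.9 W

First combine the parallel branches into one equivalent R_p, then R1 + R_p is a series pair.
R_p = (27.0×9.30)/(27.0+9.30) = 6.917 Ω
R_total = 35.4 + 6.917 = 42.32 Ω
I = V / R_total = 165 / 42.32 = 3.899 A
Voltage across the parallel pair: V_p = I × R_p = 3.899 × 6.917 = 26.97 V
R2 is across V_p, so use P = V²/R for that branch.
P_R2 = (26.97)² / 27.0 = 26.94 W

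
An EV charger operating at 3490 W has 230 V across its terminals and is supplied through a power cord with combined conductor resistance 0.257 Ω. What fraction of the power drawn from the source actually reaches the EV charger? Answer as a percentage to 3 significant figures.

I = P / V = 3490 / 230 = 15.17 A through the power cord.
P_line = I² R_line = (15.17)² × 0.257 = 59.17 W
P_source = P_load + P_line = 3490 + 59.17 = 3549 W
η = P_load / P_source = 3490 / 3549 = 0.9833

98.3 %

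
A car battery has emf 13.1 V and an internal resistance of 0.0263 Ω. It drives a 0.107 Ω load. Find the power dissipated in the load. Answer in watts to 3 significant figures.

1030 W

The internal resistance and the load are in series, so the same I flows through both; get I from ε/(r+R), then I²R for the load.
I = ε / (r + R) = 13.1 / (0.0263 + 0.107) = 98.27 A
P_load = I² R = (98.27)² × 0.107 = 1033 W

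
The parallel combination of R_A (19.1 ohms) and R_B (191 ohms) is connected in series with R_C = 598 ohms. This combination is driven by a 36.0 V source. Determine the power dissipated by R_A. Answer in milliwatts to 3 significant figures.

54.0 mW

Reduce the parallel combination to a single R_p; the circuit then becomes R_p in series with the remaining resistor.
R_p = (19.1×191)/(19.1+191) = 17.36 Ω
R_total = R_p + 598 = 17.36 + 598 = 615.4 Ω
I = V / R_total = 36.0 / 615.4 = 0.05850 A
Voltage across the parallel pair: V_p = I × R_p = 0.05850 × 17.36 = 1.016 V
R_A has V_p across it, so P = V_p²/R_A.
P_R_A = (1.016)² / 19.1 = 0.05402 W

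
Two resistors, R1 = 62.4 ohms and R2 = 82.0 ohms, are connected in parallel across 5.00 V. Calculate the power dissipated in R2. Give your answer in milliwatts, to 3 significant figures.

Every branch has 5.00 V across it, so for R2 the power is simply V²/R.
P_R2 = V² / R2 = (5.00)² / 82.0 Ω = 0.3049 W

305 mW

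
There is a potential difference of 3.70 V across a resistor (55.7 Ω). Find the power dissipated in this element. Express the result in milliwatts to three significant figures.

Voltage and resistance are given, so P = V²/R is the one-step route.
P = (3.70 V)² / 55.7 Ω = 0.2458 W

246 mW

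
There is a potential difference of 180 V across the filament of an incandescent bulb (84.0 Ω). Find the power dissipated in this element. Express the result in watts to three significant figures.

386 W

We know the drop across the element and its resistance — P = V²/R, one step.
P = (180 V)² / 84.0 Ω = 385.7 W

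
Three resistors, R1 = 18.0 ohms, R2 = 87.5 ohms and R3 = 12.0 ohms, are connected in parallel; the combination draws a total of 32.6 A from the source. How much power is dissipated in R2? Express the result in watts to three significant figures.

538 W

Parallel branches share V, not I — compute V via R_eq, then use V²/R for the target branch.
1/R_eq = 1/18.0 + 1/87.5 + 1/12.0 ⇒ R_eq = 6.653 Ω
V = I_total × R_eq = 32.60 × 6.653 = 216.9 V
P_R2 = V² / R2 = (216.9)² / 87.5 = 537.5 W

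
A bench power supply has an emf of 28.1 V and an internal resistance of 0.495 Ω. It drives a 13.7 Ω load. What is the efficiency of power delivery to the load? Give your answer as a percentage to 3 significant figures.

96.5 %

The source delivers εI, of which I²R reaches the load and I²r is lost; since I is common, η = R/(R+r).
η = R / (R + r) = 13.7 / (13.7 + 0.495) = 0.9651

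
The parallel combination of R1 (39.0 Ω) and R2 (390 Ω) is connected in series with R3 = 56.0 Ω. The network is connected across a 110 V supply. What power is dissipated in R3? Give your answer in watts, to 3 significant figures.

Reduce the parallel combination to a single R_p; the circuit then becomes R_p in series with the remaining resistor.
R_p = (39.0×390)/(39.0+390) = 35.45 Ω
R_total = R_p + 56.0 = 35.45 + 56.0 = 91.45 Ω
I = V / R_total = 110 / 91.45 = 1.203 A
R3 is the series element, so its power is I²R.
P_R3 = (1.203)² × 56.0 = 81.01 W

81.0 W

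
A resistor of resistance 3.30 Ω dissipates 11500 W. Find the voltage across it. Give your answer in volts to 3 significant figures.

Inverting the appropriate power form: V = √(P R).
V = √(11500 × 3.30) = 194.8 V

195 V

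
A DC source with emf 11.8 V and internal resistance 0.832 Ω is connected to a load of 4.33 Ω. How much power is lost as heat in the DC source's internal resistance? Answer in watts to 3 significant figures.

The source's internal resistance is just another series element carrying I; its dissipation is I²r.
I = ε / (r + R) = 11.8 / (0.832 + 4.33) = 2.286 A
P_int = I² r = (2.286)² × 0.832 = 4.348 W

4.35 W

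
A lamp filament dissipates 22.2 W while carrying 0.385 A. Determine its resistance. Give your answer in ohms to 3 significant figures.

150 Ω

Inverting the appropriate power form: R = P / I².
R = 22.2 / (0.3850)² = 149.8 Ω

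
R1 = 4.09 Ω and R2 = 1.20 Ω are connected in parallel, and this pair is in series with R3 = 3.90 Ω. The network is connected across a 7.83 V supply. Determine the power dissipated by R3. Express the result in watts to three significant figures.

10.3 W

Collapse the R1‖R2 pair into one equivalent R_p; then R_p and R3 form a series string.
R_p = (4.09×1.20)/(4.09+1.20) = 0.9278 Ω
R_total = R_p + 3.90 = 0.9278 + 3.90 = 4.828 Ω
I = V / R_total = 7.83 / 4.828 = 1.622 A
R3 carries the full series current, so P = I²R.
P_R3 = (1.622)² × 3.90 = 10.26 W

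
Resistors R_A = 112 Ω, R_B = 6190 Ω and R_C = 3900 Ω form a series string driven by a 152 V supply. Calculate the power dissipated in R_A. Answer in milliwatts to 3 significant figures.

24.9 mW

In a series string the same current flows through every resistor — find that current, then P = I²R for the one we want.
R_total = 112 + 6190 + 3900 = 10200 Ω
I = V / R_total = 152 / 10200 = 0.01490 A
P_R_A = I² × R_A = (0.01490)² × 112 = 0.02486 W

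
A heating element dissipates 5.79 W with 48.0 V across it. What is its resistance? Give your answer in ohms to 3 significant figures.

398 Ω

The two known quantities fix the third via R = V² / P.
R = (48.0)² / 5.79 = 397.9 Ω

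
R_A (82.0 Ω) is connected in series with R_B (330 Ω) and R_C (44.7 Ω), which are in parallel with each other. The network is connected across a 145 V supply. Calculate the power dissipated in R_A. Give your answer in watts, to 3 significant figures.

Reduce the parallel pair to R_p first; the network is then a simple series string.
R_p = (330×44.7)/(330+44.7) = 39.37 Ω
R_total = 82.0 + 39.37 = 121.4 Ω
I = V / R_total = 145 / 121.4 = 1.195 A
The full supply current passes through R_A: P = I²R.
P_R_A = (1.195)² × 82.0 = 117.0 W

117 W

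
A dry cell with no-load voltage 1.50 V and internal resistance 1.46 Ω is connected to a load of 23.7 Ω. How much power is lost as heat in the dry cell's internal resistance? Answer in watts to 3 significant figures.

0.00519 W

r is in series with the load, so it carries the full circuit current — the loss in it is I²r.
I = ε / (r + R) = 1.50 / (1.46 + 23.7) = 0.05962 A
P_int = I² r = (0.05962)² × 1.46 = 0.005189 W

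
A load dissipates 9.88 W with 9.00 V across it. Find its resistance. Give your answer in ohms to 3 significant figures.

8.20 Ω

From P = V I = I²R = V²/R, with the two given quantities we get R = V² / P.
R = (9.00)² / 9.88 = 8.198 Ω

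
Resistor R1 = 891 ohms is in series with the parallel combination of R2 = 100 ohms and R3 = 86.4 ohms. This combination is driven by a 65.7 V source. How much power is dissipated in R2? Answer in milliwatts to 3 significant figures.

Replace R2 and R3 with their parallel equivalent so the circuit becomes R1 in series with R_p.
R_p = (100×86.4)/(100+86.4) = 46.35 Ω
R_total = 891 + 46.35 = 937.4 Ω
I = V / R_total = 65.7 / 937.4 = 0.07009 A
Voltage across the parallel pair: V_p = I × R_p = 0.07009 × 46.35 = 3.249 V
R2 is across V_p, so use P = V²/R for that branch.
P_R2 = (3.249)² / 100 = 0.1056 W

106 mW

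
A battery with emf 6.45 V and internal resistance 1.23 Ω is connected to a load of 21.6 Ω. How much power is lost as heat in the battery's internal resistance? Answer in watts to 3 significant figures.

r is in series with the load, so it carries the full circuit current — the loss in it is I²r.
I = ε / (r + R) = 6.45 / (1.23 + 21.6) = 0.2825 A
P_int = I² r = (0.2825)² × 1.23 = 0.09818 W

0.0982 W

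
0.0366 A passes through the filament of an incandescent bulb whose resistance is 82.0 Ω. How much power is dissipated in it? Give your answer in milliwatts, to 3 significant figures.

With I and R stated, P = I²R applies in one step.
P = (0.03660 A)² × 82.0 Ω = 0.1098 W

110 mW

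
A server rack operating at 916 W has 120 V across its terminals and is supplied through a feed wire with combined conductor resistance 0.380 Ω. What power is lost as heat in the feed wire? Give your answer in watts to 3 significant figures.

22.1 W

The feed wire is a series resistance carrying the load current; its dissipation is I²R_line.
I = P / V = 916 / 120 = 7.633 A through the feed wire.
P_line = I² R_line = (7.633)² × 0.380 = 22.14 W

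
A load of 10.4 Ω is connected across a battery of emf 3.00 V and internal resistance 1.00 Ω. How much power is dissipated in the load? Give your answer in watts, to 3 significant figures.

Find the circuit current first, then P = I²R for the load (series elements share I).
I = ε / (r + R) = 3.00 / (1.00 + 10.4) = 0.2632 A
P_load = I² R = (0.2632)² × 10.4 = 0.7202 W

0.720 W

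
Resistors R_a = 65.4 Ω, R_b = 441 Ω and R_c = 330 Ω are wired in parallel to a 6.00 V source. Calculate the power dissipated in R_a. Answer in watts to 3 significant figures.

Every branch has 6.00 V across it, so for R_a the power is simply V²/R.
P_R_a = V² / R_a = (6.00)² / 65.4 Ω = 0.5505 W

0.550 W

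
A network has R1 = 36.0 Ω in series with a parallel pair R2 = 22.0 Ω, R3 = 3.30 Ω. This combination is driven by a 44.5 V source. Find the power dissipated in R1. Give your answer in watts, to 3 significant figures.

First combine the parallel branches into one equivalent R_p, then R1 + R_p is a series pair.
R_p = (22.0×3.30)/(22.0+3.30) = 2.870 Ω
R_total = 36.0 + 2.870 = 38.87 Ω
I = V / R_total = 44.5 / 38.87 = 1.145 A
All the current flows through R1; use P = I²R.
P_R1 = (1.145)² × 36.0 = 47.18 W

47.2 W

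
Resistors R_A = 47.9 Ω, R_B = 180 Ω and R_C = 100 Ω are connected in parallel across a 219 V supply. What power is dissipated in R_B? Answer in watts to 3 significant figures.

266 W

Every branch has 219 V across it, so for R_B the power is simply V²/R.
P_R_B = V² / R_B = (219)² / 180 Ω = 266.4 W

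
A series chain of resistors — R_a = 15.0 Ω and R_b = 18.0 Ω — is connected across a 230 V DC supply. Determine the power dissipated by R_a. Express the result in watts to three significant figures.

729 W

In a series string the same current flows through every resistor — find that current, then P = I²R for the one we want.
R_total = 15.0 + 18.0 = 33.00 Ω
I = V / R_total = 230 / 33.00 = 6.970 A
P_R_a = I² × R_a = (6.970)² × 15.0 = 728.7 W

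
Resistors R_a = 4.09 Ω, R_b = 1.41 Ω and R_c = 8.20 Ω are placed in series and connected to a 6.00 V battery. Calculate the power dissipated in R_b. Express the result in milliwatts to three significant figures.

In a series string the same current flows through every resistor — find that current, then P = I²R for the one we want.
R_total = 4.09 + 1.41 + 8.20 = 13.70 Ω
I = V / R_total = 6.00 / 13.70 = 0.4380 A
P_R_b = I² × R_b = (0.4380)² × 1.41 = 0.2704 W

270 mW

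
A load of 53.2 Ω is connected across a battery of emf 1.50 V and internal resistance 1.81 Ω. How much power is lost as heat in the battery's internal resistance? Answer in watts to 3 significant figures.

r is in series with the load, so it carries the full circuit current — the loss in it is I²r.
I = ε / (r + R) = 1.50 / (1.81 + 53.2) = 0.02727 A
P_int = I² r = (0.02727)² × 1.81 = 0.001346 W

0.00135 W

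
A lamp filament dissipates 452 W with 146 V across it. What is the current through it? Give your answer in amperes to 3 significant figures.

The two known quantities fix the third via I = P / V.
I = 452 / 146 = 3.096 A

3.10 A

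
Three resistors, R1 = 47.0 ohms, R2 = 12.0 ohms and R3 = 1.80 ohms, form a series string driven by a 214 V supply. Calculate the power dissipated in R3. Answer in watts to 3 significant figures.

22.3 W

The current is common to all series resistors; compute it, then apply P = I²R for the target.
R_total = 47.0 + 12.0 + 1.80 = 60.80 Ω
I = V / R_total = 214 / 60.80 = 3.520 A
P_R3 = I² × R3 = (3.520)² × 1.80 = 22.30 W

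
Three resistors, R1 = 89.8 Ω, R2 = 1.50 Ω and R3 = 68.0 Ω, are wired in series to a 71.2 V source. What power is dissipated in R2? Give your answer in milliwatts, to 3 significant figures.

The current is common to all series resistors; compute it, then apply P = I²R for the target.
R_total = 89.8 + 1.50 + 68.0 = 159.3 Ω
I = V / R_total = 71.2 / 159.3 = 0.4470 A
P_R2 = I² × R2 = (0.4470)² × 1.50 = 0.2997 W

300 mW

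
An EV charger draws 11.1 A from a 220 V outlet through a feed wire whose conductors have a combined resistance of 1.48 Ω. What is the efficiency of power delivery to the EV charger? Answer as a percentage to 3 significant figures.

92.5 %

The feed wire carries the full 11.1 A.
P_line = I² R_line = (11.10)² × 1.48 = 182.4 W
P_source = V I = 220 × 11.10 = 2442 W; P_load = 2260 W
η = P_load / P_source = 2260 / 2442 = 0.9253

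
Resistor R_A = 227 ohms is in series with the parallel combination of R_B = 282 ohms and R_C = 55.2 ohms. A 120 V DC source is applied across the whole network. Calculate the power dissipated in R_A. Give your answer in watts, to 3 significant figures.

43.8 W

Collapse R_B‖R_C to a single equivalent, reducing the network to two series elements.
R_p = (282×55.2)/(282+55.2) = 46.16 Ω
R_total = 227 + 46.16 = 273.2 Ω
I = V / R_total = 120 / 273.2 = 0.4393 A
R_A is in the main series path, so its power is I²R_A.
P_R_A = (0.4393)² × 227 = 43.81 W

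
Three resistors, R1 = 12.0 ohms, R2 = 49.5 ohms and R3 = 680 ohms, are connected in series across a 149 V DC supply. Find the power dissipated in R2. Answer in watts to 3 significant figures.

The current is common to all series resistors; compute it, then apply P = I²R for the target.
R_total = 12.0 + 49.5 + 680 = 741.5 Ω
I = V / R_total = 149 / 741.5 = 0.2009 A
P_R2 = I² × R2 = (0.2009)² × 49.5 = 1.999 W

2.00 W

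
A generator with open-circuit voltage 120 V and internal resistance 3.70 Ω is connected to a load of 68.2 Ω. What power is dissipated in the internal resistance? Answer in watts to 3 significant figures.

10.3 W

Internal loss is I²r, with I set by the total series resistance r+R.
I = ε / (r + R) = 120 / (3.70 + 68.2) = 1.669 A
P_int = I² r = (1.669)² × 3.70 = 10.31 W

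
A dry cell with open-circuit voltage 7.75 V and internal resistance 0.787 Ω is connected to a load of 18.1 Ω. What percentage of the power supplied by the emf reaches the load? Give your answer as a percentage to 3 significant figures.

η = P_load/(P_load+P_int) = I²R/(I²R+I²r) = R/(R+r) — the I² cancels for series elements.
η = R / (R + r) = 18.1 / (18.1 + 0.787) = 0.9583

95.8 %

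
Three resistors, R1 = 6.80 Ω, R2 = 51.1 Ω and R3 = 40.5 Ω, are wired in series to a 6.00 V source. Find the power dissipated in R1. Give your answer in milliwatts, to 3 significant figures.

Series elements share the same current, so find I first, then use P = I²R.
R_total = 6.80 + 51.1 + 40.5 = 98.40 Ω
I = V / R_total = 6.00 / 98.40 = 0.06098 A
P_R1 = I² × R1 = (0.06098)² × 6.80 = 0.02528 W

25.3 mW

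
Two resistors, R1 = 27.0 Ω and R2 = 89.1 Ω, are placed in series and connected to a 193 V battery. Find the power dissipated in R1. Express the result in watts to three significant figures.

The current is common to all series resistors; compute it, then apply P = I²R for the target.
R_total = 27.0 + 89.1 = 116.1 Ω
I = V / R_total = 193 / 116.1 = 1.662 A
P_R1 = I² × R1 = (1.662)² × 27.0 = 74.61 W

74.6 W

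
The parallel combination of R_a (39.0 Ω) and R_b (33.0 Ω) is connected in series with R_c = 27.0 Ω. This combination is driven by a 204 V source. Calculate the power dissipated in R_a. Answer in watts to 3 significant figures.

169 W

Collapse the R_a‖R_b pair into one equivalent R_p; then R_p and R_c form a series string.
R_p = (39.0×33.0)/(39.0+33.0) = 17.88 Ω
R_total = R_p + 27.0 = 17.88 + 27.0 = 44.88 Ω
I = V / R_total = 204 / 44.88 = 4.546 A
Voltage across the parallel pair: V_p = I × R_p = 4.546 × 17.88 = 81.26 V
R_a has V_p across it, so P = V_p²/R_a.
P_R_a = (81.26)² / 39.0 = 169.3 W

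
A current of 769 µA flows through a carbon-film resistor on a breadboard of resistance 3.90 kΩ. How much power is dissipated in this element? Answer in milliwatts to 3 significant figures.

2.31 mW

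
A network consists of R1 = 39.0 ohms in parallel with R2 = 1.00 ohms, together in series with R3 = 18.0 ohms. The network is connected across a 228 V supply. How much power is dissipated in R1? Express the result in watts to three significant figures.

Reduce the parallel combination to a single R_p; the circuit then becomes R_p in series with the remaining resistor.
R_p = (39.0×1.00)/(39.0+1.00) = 0.9750 Ω
R_total = R_p + 18.0 = 0.9750 + 18.0 = 18.98 Ω
I = V / R_total = 228 / 18.98 = 12.02 A
Voltage across the parallel pair: V_p = I × R_p = 12.02 × 0.9750 = 11.72 V
Use P = V²/R for R1 with V = V_p.
P_R1 = (11.72)² / 39.0 = 3.519 W

3.52 W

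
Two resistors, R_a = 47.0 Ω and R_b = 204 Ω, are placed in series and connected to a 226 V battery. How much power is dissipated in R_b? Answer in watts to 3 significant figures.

Since the resistors are in series they all carry the loop current I = V/R_total; the power in any one is I²R.
R_total = 47.0 + 204 = 251.0 Ω
I = V / R_total = 226 / 251.0 = 0.9004 A
P_R_b = I² × R_b = (0.9004)² × 204 = 165.4 W

165 W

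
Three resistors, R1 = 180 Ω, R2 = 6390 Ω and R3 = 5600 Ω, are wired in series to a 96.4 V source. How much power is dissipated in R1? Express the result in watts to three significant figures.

Every series element carries the same I. Get I from the total resistance, then P = I² × R1.
R_total = 180 + 6390 + 5600 = 12170 Ω
I = V / R_total = 96.4 / 12170 = 0.007921 A
P_R1 = I² × R1 = (0.007921)² × 180 = 0.01129 W

0.0113 W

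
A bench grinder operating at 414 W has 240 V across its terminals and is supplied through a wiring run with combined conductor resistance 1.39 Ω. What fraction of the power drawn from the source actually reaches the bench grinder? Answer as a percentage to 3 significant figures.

99.0 %

I = P / V = 414 / 240 = 1.725 A through the wiring run.
P_line = I² R_line = (1.725)² × 1.39 = 4.136 W
P_source = P_load + P_line = 414.0 + 4.136 = 418.1 W
η = P_load / P_source = 414.0 / 418.1 = 0.9901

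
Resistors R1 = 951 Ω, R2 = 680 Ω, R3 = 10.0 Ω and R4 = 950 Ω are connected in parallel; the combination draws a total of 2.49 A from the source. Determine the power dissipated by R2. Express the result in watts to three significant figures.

0.850 W

Parallel branches share V, not I — compute V via R_eq, then use V²/R for the target branch.
1/R_eq = 1/951 + 1/680 + 1/10.0 + 1/950 ⇒ R_eq = 9.655 Ω
V = I_total × R_eq = 2.490 × 9.655 = 24.04 V
P_R2 = V² / R2 = (24.04)² / 680 = 0.8499 W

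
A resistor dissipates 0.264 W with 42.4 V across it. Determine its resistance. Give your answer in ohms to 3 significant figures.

6810 Ω

Inverting the appropriate power form: R = V² / P.
R = (42.4)² / 0.264 = 6810 Ω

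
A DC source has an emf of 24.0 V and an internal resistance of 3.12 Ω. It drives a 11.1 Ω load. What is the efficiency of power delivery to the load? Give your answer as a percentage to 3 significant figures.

The source delivers εI, of which I²R reaches the load and I²r is lost; since I is common, η = R/(R+r).
η = R / (R + r) = 11.1 / (11.1 + 3.12) = 0.7806

78.1 %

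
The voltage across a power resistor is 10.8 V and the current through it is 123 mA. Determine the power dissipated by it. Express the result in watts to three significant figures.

With V and I both given, power follows immediately from P = V I.
P = 10.8 V × 0.1230 A = 1.328 W

1.33 W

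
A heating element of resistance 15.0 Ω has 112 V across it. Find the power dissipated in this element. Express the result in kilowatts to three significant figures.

V and R are stated; P = V²/R avoids computing the current.
P = (112 V)² / 15.0 Ω = 836.3 W

0.836 kW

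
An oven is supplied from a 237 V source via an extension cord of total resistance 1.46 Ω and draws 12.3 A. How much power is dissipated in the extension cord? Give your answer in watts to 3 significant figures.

Only the current and the line resistance are needed for the I²R loss.
The extension cord carries the full 12.3 A.
P_line = I² R_line = (12.30)² × 1.46 = 220.9 W

221 W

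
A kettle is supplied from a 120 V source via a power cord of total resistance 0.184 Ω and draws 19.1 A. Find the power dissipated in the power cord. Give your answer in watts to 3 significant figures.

The power cord and load are in series, so the same current flows in both; the loss is I²R_line.
The power cord carries the full 19.1 A.
P_line = I² R_line = (19.10)² × 0.184 = 67.13 W

67.1 W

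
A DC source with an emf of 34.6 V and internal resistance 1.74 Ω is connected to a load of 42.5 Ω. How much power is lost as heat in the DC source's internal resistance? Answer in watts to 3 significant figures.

r is in series with the load, so it carries the full circuit current — the loss in it is I²r.
I = ε / (r + R) = 34.6 / (1.74 + 42.5) = 0.7821 A
P_int = I² r = (0.7821)² × 1.74 = 1.064 W

1.06 W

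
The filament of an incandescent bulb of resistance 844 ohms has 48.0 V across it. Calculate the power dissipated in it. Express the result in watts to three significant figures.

We know the drop across the element and its resistance — P = V²/R, one step.
P = (48.0 V)² / 844 Ω = 2.730 W

2.73 W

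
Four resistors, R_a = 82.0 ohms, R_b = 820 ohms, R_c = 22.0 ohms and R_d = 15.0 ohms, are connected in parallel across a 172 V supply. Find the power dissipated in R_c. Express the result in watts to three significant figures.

Each parallel branch sees the full supply voltage, so P = V²/R applies directly to the target branch.
P_R_c = V² / R_c = (172)² / 22.0 Ω = 1345 W

1340 W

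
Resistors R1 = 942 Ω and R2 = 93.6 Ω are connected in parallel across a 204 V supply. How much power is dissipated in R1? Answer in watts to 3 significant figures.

44.2 W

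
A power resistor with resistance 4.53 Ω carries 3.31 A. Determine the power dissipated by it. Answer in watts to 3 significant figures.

49.6 W

With I and R stated, P = I²R applies in one step.
P = (3.310 A)² × 4.53 Ω = 49.63 W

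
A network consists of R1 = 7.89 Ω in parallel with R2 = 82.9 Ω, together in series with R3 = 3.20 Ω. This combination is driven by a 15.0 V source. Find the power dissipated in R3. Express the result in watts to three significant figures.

Reduce the parallel combination to a single R_p; the circuit then becomes R_p in series with the remaining resistor.
R_p = (7.89×82.9)/(7.89+82.9) = 7.204 Ω
R_total = R_p + 3.20 = 7.204 + 3.20 = 10.40 Ω
I = V / R_total = 15.0 / 10.40 = 1.442 A
R3 carries the full series current, so P = I²R.
P_R3 = (1.442)² × 3.20 = 6.651 W

6.65 W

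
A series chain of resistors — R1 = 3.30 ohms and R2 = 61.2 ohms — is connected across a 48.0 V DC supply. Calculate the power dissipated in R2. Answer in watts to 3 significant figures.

33.9 W

Every series element carries the same I. Get I from the total resistance, then P = I² × R2.
R_total = 3.30 + 61.2 = 64.50 Ω
I = V / R_total = 48.0 / 64.50 = 0.7442 A
P_R2 = I² × R2 = (0.7442)² × 61.2 = 33.89 W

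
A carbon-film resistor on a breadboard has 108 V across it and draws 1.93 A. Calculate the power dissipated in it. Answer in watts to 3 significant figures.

Since both terminal voltage and current are stated, P = V I gives the power in one step.
P = 108 V × 1.930 A = 208.4 W

208 W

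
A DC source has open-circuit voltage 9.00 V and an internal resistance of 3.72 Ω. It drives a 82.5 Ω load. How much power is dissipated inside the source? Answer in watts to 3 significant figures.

Internal loss is I²r, with I set by the total series resistance r+R.
I = ε / (r + R) = 9.00 / (3.72 + 82.5) = 0.1044 A
P_int = I² r = (0.1044)² × 3.72 = 0.04053 W

0.0405 W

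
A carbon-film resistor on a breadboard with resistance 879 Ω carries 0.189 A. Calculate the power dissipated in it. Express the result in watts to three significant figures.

31.4 W

Current and resistance are given, so P = I²R is the direct form.
P = (0.1890 A)² × 879 Ω = 31.40 W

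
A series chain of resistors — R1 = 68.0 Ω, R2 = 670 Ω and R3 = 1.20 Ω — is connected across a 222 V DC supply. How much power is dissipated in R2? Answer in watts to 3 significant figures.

60.4 W

Since the resistors are in series they all carry the loop current I = V/R_total; the power in any one is I²R.
R_total = 68.0 + 670 + 1.20 = 739.2 Ω
I = V / R_total = 222 / 739.2 = 0.3003 A
P_R2 = I² × R2 = (0.3003)² × 670 = 60.43 W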